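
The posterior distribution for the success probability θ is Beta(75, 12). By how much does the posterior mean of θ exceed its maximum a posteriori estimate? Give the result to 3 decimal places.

-0.009

Mode = (75−1)/(75+12−2) = 74/85 = 0.871.
Mean = 75/(75+12) = 75/87 = 0.862.
Difference = 0.862 − 0.871 = -0.009.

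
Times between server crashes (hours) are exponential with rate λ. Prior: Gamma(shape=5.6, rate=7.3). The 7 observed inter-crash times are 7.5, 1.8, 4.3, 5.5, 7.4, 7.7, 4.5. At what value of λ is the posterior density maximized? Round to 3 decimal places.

Σ times = 38.7. Posterior: Gamma(shape = 5.6+7 = 12.6, rate = 7.3+38.7 = 46.0).
Mode = (α−1)/β = 11.6/46.0 = 0.252.
Mean = α/β = 12.6/46.0 = 0.274.
This is the posterior mode — the MAP estimate.

0.252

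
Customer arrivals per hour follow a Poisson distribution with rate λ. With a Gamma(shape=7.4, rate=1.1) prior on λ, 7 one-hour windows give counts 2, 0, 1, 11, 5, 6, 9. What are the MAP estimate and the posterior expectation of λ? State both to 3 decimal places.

λ_MAP = 4.988, E[λ|data] = 5.111

Σ counts = 34. Posterior: Gamma(shape = 7.4+34 = 41.4, rate = 1.1+7 = 8.1).
Mode = (α−1)/β = 40.4/8.1 = 4.988.
Mean = α/β = 41.4/8.1 = 5.111.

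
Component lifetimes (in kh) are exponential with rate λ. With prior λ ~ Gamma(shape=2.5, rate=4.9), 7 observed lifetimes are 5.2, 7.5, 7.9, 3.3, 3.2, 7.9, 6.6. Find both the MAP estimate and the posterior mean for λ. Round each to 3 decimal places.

λ_MAP = 0.183, E[λ|data] = 0.204

Σ times = 41.6. Posterior: Gamma(shape = 2.5+7 = 9.5, rate = 4.9+41.6 = 46.5).
Mode = (α−1)/β = 8.5/46.5 = 0.183.
Mean = α/β = 9.5/46.5 = 0.204.
The mean is pulled above the mode by the posterior's right skew.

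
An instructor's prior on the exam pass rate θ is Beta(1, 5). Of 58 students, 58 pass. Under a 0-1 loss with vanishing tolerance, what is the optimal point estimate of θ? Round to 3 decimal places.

0.935

Posterior: Beta(1+58, 5+0) = Beta(59, 5).
Mode = (59−1)/(59+5−2) = 58/62 = 0.935.
Mean = 59/(59+5) = 59/64 = 0.922.
This is the posterior mode — the MAP estimate.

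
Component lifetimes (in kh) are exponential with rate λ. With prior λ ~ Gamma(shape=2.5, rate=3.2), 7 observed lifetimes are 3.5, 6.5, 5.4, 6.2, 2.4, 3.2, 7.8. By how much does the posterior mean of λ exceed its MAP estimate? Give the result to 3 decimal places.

0.026

Σ times = 35.0. Posterior: Gamma(shape = 2.5+7 = 9.5, rate = 3.2+35.0 = 38.2).
Mode = (α−1)/β = 8.5/38.2 = 0.223.
Mean = α/β = 9.5/38.2 = 0.249.
Difference = 0.249 − 0.223 = 0.026.
The posterior is right-skewed, so the mean exceeds the mode.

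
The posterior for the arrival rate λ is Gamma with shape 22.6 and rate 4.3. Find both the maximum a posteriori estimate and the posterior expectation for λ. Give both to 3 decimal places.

Mode = (α−1)/β = 21.6/4.3 = 5.023.
Mean = α/β = 22.6/4.3 = 5.256.

MAP = 5.023, posterior mean = 5.256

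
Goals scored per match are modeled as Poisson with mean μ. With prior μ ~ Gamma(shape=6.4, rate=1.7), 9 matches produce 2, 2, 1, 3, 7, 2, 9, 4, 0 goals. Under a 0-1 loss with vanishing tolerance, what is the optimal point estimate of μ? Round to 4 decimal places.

3.3084

Σ counts = 30. Posterior: Gamma(shape = 6.4+30 = 36.4, rate = 1.7+9 = 10.7).
Mode = (α−1)/β = 35.4/10.7 = 3.3084.
Mean = α/β = 36.4/10.7 = 3.4019.
This is the posterior mode — the MAP estimate.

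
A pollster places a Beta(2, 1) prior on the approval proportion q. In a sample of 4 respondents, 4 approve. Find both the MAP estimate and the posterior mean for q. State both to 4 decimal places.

Posterior: Beta(2+4, 1+0) = Beta(6, 1).
Since β = 1 ≤ 1 and α > 1, the Beta density is monotone increasing on [0,1]; the mode is at 1.
Mean = 6/(6+1) = 0.8571.

q_MAP = 1.0000, E[q|data] = 0.8571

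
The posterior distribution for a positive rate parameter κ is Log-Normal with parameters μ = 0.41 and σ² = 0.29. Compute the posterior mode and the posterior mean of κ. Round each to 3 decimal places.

κ_MAP = 1.127, E[κ|data] = 1.742

Mode = exp(μ − σ²) = exp(0.12) = 1.127.
Mean = exp(μ + σ²/2) = exp(0.555) = 1.742.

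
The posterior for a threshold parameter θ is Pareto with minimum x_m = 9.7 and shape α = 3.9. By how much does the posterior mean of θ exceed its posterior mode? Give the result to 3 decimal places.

3.345

The Pareto density is strictly decreasing on [x_m, ∞), so the mode is x_m = 9.700.
Mean = α·x_m/(α−1) = 3.9·9.7/2.9 = 13.045.
Difference = 13.045 − 9.700 = 3.345.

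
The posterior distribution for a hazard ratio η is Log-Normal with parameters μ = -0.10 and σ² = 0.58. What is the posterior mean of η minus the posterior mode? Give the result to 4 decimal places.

0.7026

Mode = exp(μ − σ²) = exp(-0.68) = 0.5066.
Mean = exp(μ + σ²/2) = exp(0.190) = 1.2092.
Difference = 1.2092 − 0.5066 = 0.7026.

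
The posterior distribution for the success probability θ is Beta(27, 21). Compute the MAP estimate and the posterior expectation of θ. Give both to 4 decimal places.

MAP = 0.5652; posterior mean = 0.5625

Mode = (27−1)/(27+21−2) = 26/46 = 0.5652.
Mean = 27/(27+21) = 27/48 = 0.5625.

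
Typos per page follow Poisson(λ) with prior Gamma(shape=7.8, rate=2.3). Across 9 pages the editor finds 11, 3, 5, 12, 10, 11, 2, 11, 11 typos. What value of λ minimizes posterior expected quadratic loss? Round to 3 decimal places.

Σ counts = 76. Posterior: Gamma(shape = 7.8+76 = 83.8, rate = 2.3+9 = 11.3).
Mode = (α−1)/β = 82.8/11.3 = 7.327.
Mean = α/β = 83.8/11.3 = 7.416.
Quadratic loss ⇒ the optimal estimator is the posterior mean.

7.416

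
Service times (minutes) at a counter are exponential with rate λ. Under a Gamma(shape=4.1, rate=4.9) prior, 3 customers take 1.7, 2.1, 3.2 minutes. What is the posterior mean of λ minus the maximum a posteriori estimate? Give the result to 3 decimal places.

0.084

Σ times = 7.0. Posterior: Gamma(shape = 4.1+3 = 7.1, rate = 4.9+7.0 = 11.9).
Mode = (α−1)/β = 6.1/11.9 = 0.513.
Mean = α/β = 7.1/11.9 = 0.597.
Difference = 0.597 − 0.513 = 0.084.
Mean > mode: the posterior has a right tail.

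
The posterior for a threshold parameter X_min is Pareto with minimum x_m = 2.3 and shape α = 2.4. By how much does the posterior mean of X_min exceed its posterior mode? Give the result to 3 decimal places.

The Pareto density is strictly decreasing on [x_m, ∞), so the mode is x_m = 2.300.
Mean = α·x_m/(α−1) = 2.4·2.3/1.4 = 3.943.
Difference = 3.943 − 2.300 = 1.643.

1.643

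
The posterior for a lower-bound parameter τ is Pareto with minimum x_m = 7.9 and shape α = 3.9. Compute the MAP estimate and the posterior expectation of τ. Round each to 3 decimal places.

τ_MAP = 7.900, E[τ|data] = 10.624

The Pareto density is strictly decreasing on [x_m, ∞), so the mode is x_m = 7.900.
Mean = α·x_m/(α−1) = 3.9·7.9/2.9 = 10.624.
Mean > mode: the posterior has a right tail.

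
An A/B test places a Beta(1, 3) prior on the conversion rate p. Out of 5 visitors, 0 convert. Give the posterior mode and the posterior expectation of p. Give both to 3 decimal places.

MAP = 0.000; posterior mean = 0.111

Posterior: Beta(1+0, 3+5) = Beta(1, 8).
Since α = 1 ≤ 1 and β > 1, the Beta density is monotone decreasing on [0,1]; the mode is at 0.
Mean = 1/(1+8) = 0.111.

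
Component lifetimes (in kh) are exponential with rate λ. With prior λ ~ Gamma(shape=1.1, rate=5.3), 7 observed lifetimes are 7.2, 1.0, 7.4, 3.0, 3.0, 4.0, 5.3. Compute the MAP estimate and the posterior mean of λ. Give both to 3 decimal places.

MAP: 0.196. Posterior mean: 0.224.

Σ times = 30.9. Posterior: Gamma(shape = 1.1+7 = 8.1, rate = 5.3+30.9 = 36.2).
Mode = (α−1)/β = 7.1/36.2 = 0.196.
Mean = α/β = 8.1/36.2 = 0.224.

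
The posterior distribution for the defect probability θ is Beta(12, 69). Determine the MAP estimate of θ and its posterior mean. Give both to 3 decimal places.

MAP = 0.139, posterior mean = 0.148

Mode = (12−1)/(12+69−2) = 11/79 = 0.139.
Mean = 12/(12+69) = 12/81 = 0.148.
Right-skewed posterior ⇒ mode < mean.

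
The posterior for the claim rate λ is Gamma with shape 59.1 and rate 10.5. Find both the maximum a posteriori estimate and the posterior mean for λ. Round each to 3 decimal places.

Mode = (α−1)/β = 58.1/10.5 = 5.533.
Mean = α/β = 59.1/10.5 = 5.629.

MAP: 5.533. Posterior mean: 5.629.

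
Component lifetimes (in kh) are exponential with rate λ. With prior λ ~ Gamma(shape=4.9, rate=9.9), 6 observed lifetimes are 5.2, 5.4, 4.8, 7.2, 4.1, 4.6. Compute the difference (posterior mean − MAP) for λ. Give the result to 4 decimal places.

0.0243

Σ times = 31.3. Posterior: Gamma(shape = 4.9+6 = 10.9, rate = 9.9+31.3 = 41.2).
Mode = (α−1)/β = 9.9/41.2 = 0.2403.
Mean = α/β = 10.9/41.2 = 0.2646.
Difference = 0.2646 − 0.2403 = 0.0243.
The posterior is right-skewed, so the mean exceeds the mode.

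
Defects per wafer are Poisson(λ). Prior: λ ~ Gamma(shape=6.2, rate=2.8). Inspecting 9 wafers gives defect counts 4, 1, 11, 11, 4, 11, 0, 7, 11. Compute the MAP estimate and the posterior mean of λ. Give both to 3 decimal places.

MAP = 5.525; posterior mean = 5.610

Σ counts = 60. Posterior: Gamma(shape = 6.2+60 = 66.2, rate = 2.8+9 = 11.8).
Mode = (α−1)/β = 65.2/11.8 = 5.525.
Mean = α/β = 66.2/11.8 = 5.610.
Right-skewed posterior ⇒ mode < mean.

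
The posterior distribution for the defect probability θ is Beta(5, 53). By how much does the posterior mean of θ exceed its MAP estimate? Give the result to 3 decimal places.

Mode = (5−1)/(5+53−2) = 4/56 = 0.071.
Mean = 5/(5+53) = 5/58 = 0.086.
Difference = 0.086 − 0.071 = 0.015.

0.015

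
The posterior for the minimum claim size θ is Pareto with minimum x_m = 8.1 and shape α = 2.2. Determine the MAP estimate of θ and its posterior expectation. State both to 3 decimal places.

MAP estimate = 8.100, posterior expectation = 14.850

The Pareto density is strictly decreasing on [x_m, ∞), so the mode is x_m = 8.100.
Mean = α·x_m/(α−1) = 2.2·8.1/1.2 = 14.850.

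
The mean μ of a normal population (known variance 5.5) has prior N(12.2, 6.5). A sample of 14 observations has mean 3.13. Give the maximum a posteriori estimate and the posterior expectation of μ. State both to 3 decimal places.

Posterior for μ is Normal. Precision-weighted mean: (1/6.5·12.2 + 14/5.5·3.13) / (1/6.5 + 14/5.5) = 3.647.
A Normal posterior is symmetric, so mode = mean.

μ_MAP = 3.647, E[μ|data] = 3.647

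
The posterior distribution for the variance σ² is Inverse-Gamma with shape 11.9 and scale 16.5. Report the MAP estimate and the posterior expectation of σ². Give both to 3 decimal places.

Mode = β/(α+1) = 16.5/12.9 = 1.279.
Mean = β/(α−1) = 16.5/10.9 = 1.514.

MAP estimate = 1.279, posterior expectation = 1.514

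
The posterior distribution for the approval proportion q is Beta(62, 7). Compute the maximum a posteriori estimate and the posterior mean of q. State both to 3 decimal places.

MAP: 0.910. Posterior mean: 0.899.

Mode = (62−1)/(62+7−2) = 61/67 = 0.910.
Mean = 62/(62+7) = 62/69 = 0.899.
Left-skewed posterior ⇒ mean < mode.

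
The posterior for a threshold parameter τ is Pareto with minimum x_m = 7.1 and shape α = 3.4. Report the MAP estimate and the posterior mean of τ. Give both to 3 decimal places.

The Pareto density is strictly decreasing on [x_m, ∞), so the mode is x_m = 7.100.
Mean = α·x_m/(α−1) = 3.4·7.1/2.4 = 10.058.
Right-skewed posterior ⇒ mode < mean.

τ_MAP = 7.100, E[τ|data] = 10.058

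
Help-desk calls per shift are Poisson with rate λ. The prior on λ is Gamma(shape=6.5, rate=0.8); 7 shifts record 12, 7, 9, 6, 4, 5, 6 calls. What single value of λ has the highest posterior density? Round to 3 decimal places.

6.987

Σ counts = 49. Posterior: Gamma(shape = 6.5+49 = 55.5, rate = 0.8+7 = 7.8).
Mode = (α−1)/β = 54.5/7.8 = 6.987.
Mean = α/β = 55.5/7.8 = 7.115.
This is the posterior mode — the MAP estimate.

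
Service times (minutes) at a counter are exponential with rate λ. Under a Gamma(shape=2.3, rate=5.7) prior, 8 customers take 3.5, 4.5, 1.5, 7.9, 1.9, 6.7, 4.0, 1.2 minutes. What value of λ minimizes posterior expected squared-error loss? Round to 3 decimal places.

0.279

Σ times = 31.2. Posterior: Gamma(shape = 2.3+8 = 10.3, rate = 5.7+31.2 = 36.9).
Mode = (α−1)/β = 9.3/36.9 = 0.252.
Mean = α/β = 10.3/36.9 = 0.279.
Squared-error loss ⇒ the optimal estimator is the posterior mean.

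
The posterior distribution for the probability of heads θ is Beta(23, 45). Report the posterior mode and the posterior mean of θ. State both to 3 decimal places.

Mode = (23−1)/(23+45−2) = 22/66 = 0.333.
Mean = 23/(23+45) = 23/68 = 0.338.
The mean is pulled above the mode by the posterior's right skew.

MAP = 0.333; posterior mean = 0.338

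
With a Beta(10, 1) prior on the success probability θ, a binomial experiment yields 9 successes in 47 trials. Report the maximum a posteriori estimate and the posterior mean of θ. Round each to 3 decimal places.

Posterior: Beta(10+9, 1+38) = Beta(19, 39).
Mode = (19−1)/(19+39−2) = 18/56 = 0.321.
Mean = 19/(19+39) = 19/58 = 0.328.
Mean > mode: the posterior has a right tail.

maximum a posteriori estimate = 0.321, posterior mean = 0.328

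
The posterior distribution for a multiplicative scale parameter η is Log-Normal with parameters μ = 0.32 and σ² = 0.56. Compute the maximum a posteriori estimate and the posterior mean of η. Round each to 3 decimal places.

MAP = 0.787, posterior mean = 1.822

Mode = exp(μ − σ²) = exp(-0.24) = 0.787.
Mean = exp(μ + σ²/2) = exp(0.600) = 1.822.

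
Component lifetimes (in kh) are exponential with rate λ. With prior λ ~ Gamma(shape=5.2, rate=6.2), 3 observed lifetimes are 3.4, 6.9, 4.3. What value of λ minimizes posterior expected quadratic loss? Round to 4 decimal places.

Σ times = 14.6. Posterior: Gamma(shape = 5.2+3 = 8.2, rate = 6.2+14.6 = 20.8).
Mode = (α−1)/β = 7.2/20.8 = 0.3462.
Mean = α/β = 8.2/20.8 = 0.3942.
Quadratic loss ⇒ the optimal estimator is the posterior mean.

0.3942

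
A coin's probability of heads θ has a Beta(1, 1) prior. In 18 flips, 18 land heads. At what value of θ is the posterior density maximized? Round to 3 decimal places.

1.000

Posterior: Beta(1+18, 1+0) = Beta(19, 1).
Since β = 1 ≤ 1 and α > 1, the Beta density is monotone increasing on [0,1]; the mode is at 1.
Mean = 19/(19+1) = 0.950.
This is the posterior mode — the MAP estimate.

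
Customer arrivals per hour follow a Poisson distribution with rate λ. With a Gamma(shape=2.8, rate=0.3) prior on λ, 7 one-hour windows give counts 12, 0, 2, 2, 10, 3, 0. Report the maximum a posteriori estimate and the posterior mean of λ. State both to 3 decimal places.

MAP = 4.219; posterior mean = 4.356

Σ counts = 29. Posterior: Gamma(shape = 2.8+29 = 31.8, rate = 0.3+7 = 7.3).
Mode = (α−1)/β = 30.8/7.3 = 4.219.
Mean = α/β = 31.8/7.3 = 4.356.
Mean > mode: the posterior has a right tail.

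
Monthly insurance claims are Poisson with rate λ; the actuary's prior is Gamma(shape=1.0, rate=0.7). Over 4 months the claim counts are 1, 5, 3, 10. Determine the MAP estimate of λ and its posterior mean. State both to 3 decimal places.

Σ counts = 19. Posterior: Gamma(shape = 1.0+19 = 20.0, rate = 0.7+4 = 4.7).
Mode = (α−1)/β = 19.0/4.7 = 4.043.
Mean = α/β = 20.0/4.7 = 4.255.

MAP estimate = 4.043, posterior mean = 4.255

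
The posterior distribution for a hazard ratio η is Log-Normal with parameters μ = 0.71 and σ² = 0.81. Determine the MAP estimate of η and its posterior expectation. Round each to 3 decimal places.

η_MAP = 0.905, E[η|data] = 3.050

Mode = exp(μ − σ²) = exp(-0.10) = 0.905.
Mean = exp(μ + σ²/2) = exp(1.115) = 3.050.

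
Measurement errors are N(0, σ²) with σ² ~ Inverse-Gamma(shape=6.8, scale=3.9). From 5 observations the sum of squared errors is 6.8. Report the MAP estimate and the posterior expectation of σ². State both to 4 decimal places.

Posterior: Inverse-Gamma(shape = 6.8+5/2 = 9.3, scale = 3.9+6.8/2 = 7.3).
Mode = β/(α+1) = 7.3/10.3 = 0.7087.
Mean = β/(α−1) = 7.3/8.3 = 0.8795.
The mean is pulled above the mode by the posterior's right skew.

MAP = 0.7087; posterior mean = 0.8795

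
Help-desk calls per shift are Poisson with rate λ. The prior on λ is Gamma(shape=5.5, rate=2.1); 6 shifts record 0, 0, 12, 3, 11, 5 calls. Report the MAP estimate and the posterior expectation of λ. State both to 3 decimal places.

Σ counts = 31. Posterior: Gamma(shape = 5.5+31 = 36.5, rate = 2.1+6 = 8.1).
Mode = (α−1)/β = 35.5/8.1 = 4.383.
Mean = α/β = 36.5/8.1 = 4.506.

MAP = 4.383, posterior mean = 4.506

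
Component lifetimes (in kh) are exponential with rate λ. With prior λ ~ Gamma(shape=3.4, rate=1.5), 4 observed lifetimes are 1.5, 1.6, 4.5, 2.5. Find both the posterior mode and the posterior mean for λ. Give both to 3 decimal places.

Σ times = 10.1. Posterior: Gamma(shape = 3.4+4 = 7.4, rate = 1.5+10.1 = 11.6).
Mode = (α−1)/β = 6.4/11.6 = 0.552.
Mean = α/β = 7.4/11.6 = 0.638.

MAP = 0.552; posterior mean = 0.638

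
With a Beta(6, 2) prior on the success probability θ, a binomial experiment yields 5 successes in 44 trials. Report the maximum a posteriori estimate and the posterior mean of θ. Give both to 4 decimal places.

Posterior: Beta(6+5, 2+39) = Beta(11, 41).
Mode = (11−1)/(11+41−2) = 10/50 = 0.2000.
Mean = 11/(11+41) = 11/52 = 0.2115.
Right-skewed posterior ⇒ mode < mean.

MAP = 0.2000; posterior mean = 0.2115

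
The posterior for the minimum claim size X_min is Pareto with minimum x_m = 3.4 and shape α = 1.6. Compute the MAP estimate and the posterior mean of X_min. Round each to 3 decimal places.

The Pareto density is strictly decreasing on [x_m, ∞), so the mode is x_m = 3.400.
Mean = α·x_m/(α−1) = 1.6·3.4/0.6 = 9.067.

MAP = 3.400; posterior mean = 9.067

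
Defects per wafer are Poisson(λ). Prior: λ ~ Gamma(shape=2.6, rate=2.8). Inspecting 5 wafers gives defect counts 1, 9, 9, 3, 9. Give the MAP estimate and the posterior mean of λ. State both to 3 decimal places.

Σ counts = 31. Posterior: Gamma(shape = 2.6+31 = 33.6, rate = 2.8+5 = 7.8).
Mode = (α−1)/β = 32.6/7.8 = 4.179.
Mean = α/β = 33.6/7.8 = 4.308.

MAP estimate = 4.179, posterior mean = 4.308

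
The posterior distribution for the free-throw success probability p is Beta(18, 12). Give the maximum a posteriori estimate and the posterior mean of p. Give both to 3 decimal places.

Mode = (18−1)/(18+12−2) = 17/28 = 0.607.
Mean = 18/(18+12) = 18/30 = 0.600.

MAP: 0.607. Posterior mean: 0.600.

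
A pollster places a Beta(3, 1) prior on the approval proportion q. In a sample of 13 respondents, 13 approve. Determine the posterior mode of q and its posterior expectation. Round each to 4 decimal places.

Posterior: Beta(3+13, 1+0) = Beta(16, 1).
Since β = 1 ≤ 1 and α > 1, the Beta density is monotone increasing on [0,1]; the mode is at 1.
Mean = 16/(16+1) = 0.9412.
The posterior is left-skewed, so the mode exceeds the mean.

MAP = 1.0000, posterior mean = 0.9412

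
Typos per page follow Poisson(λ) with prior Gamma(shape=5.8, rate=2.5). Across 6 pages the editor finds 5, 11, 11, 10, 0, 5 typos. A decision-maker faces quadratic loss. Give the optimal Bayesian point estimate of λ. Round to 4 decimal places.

Σ counts = 42. Posterior: Gamma(shape = 5.8+42 = 47.8, rate = 2.5+6 = 8.5).
Mode = (α−1)/β = 46.8/8.5 = 5.5059.
Mean = α/β = 47.8/8.5 = 5.6235.
Quadratic loss ⇒ the optimal estimator is the posterior mean.

5.6235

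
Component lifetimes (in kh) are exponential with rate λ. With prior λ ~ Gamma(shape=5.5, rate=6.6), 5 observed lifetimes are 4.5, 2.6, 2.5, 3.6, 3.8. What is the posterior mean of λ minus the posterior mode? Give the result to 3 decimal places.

Σ times = 17.0. Posterior: Gamma(shape = 5.5+5 = 10.5, rate = 6.6+17.0 = 23.6).
Mode = (α−1)/β = 9.5/23.6 = 0.403.
Mean = α/β = 10.5/23.6 = 0.445.
Difference = 0.445 − 0.403 = 0.042.
The mean is pulled above the mode by the posterior's right skew.

0.042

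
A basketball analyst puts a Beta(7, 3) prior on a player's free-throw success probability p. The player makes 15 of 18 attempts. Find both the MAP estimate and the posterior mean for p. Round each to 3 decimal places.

Posterior: Beta(7+15, 3+3) = Beta(22, 6).
Mode = (22−1)/(22+6−2) = 21/26 = 0.808.
Mean = 22/(22+6) = 22/28 = 0.786.
The mean is pulled below the mode by the posterior's left skew.

MAP estimate = 0.808, posterior mean = 0.786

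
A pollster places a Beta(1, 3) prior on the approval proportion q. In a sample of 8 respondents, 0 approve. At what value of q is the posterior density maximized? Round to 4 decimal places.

0.0000

Posterior: Beta(1+0, 3+8) = Beta(1, 11).
Since α = 1 ≤ 1 and β > 1, the Beta density is monotone decreasing on [0,1]; the mode is at 0.
Mean = 1/(1+11) = 0.0833.
This is the posterior mode — the MAP estimate.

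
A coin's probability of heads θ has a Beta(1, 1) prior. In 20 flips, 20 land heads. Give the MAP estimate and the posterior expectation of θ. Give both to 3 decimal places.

Posterior: Beta(1+20, 1+0) = Beta(21, 1).
Since β = 1 ≤ 1 and α > 1, the Beta density is monotone increasing on [0,1]; the mode is at 1.
Mean = 21/(21+1) = 0.955.
The posterior is left-skewed, so the mode exceeds the mean.

θ_MAP = 1.000, E[θ|data] = 0.955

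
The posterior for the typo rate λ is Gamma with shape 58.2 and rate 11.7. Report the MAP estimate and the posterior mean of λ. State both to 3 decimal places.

MAP estimate = 4.889, posterior mean = 4.974

Mode = (α−1)/β = 57.2/11.7 = 4.889.
Mean = α/β = 58.2/11.7 = 4.974.
Right-skewed posterior ⇒ mode < mean.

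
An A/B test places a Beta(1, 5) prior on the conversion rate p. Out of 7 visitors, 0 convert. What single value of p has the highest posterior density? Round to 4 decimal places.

0.0000

Posterior: Beta(1+0, 5+7) = Beta(1, 12).
Since α = 1 ≤ 1 and β > 1, the Beta density is monotone decreasing on [0,1]; the mode is at 0.
Mean = 1/(1+12) = 0.0769.
This is the posterior mode — the MAP estimate.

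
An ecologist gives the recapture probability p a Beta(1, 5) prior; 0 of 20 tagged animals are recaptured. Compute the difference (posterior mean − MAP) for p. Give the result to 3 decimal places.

Posterior: Beta(1+0, 5+20) = Beta(1, 25).
Since α = 1 ≤ 1 and β > 1, the Beta density is monotone decreasing on [0,1]; the mode is at 0.
Mean = 1/(1+25) = 0.038.
Difference = 0.038 − 0.000 = 0.038.
The posterior is right-skewed, so the mean exceeds the mode.

0.038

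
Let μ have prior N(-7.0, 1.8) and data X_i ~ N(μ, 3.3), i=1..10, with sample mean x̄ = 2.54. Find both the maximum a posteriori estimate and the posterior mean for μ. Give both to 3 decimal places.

MAP = 1.062; posterior mean = 1.062

Posterior for μ is Normal. Precision-weighted mean: (1/1.8·-7.0 + 10/3.3·2.54) / (1/1.8 + 10/3.3) = 1.062.
A Normal posterior is symmetric, so mode = mean.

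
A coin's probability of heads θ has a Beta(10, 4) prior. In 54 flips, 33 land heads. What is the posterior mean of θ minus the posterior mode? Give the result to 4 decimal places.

Posterior: Beta(10+33, 4+21) = Beta(43, 25).
Mode = (43−1)/(43+25−2) = 42/66 = 0.6364.
Mean = 43/(43+25) = 43/68 = 0.6324.
Difference = 0.6324 − 0.6364 = -0.0040.

-0.0040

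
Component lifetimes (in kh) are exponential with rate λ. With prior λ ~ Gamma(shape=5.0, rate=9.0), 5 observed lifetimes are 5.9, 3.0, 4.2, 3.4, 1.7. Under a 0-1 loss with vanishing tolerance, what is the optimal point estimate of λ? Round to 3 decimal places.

0.331

Σ times = 18.2. Posterior: Gamma(shape = 5.0+5 = 10.0, rate = 9.0+18.2 = 27.2).
Mode = (α−1)/β = 9.0/27.2 = 0.331.
Mean = α/β = 10.0/27.2 = 0.368.
This is the posterior mode — the MAP estimate.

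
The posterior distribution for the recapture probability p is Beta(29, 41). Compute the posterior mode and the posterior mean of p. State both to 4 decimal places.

p_MAP = 0.4118, E[p|data] = 0.4143

Mode = (29−1)/(29+41−2) = 28/68 = 0.4118.
Mean = 29/(29+41) = 29/70 = 0.4143.
The posterior is right-skewed, so the mean exceeds the mode.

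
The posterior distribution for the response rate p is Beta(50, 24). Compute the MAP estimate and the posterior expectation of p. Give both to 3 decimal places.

Mode = (50−1)/(50+24−2) = 49/72 = 0.681.
Mean = 50/(50+24) = 50/74 = 0.676.

MAP = 0.681; posterior mean = 0.676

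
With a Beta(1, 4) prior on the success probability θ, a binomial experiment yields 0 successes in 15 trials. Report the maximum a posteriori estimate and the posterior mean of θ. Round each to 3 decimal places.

Posterior: Beta(1+0, 4+15) = Beta(1, 19).
Since α = 1 ≤ 1 and β > 1, the Beta density is monotone decreasing on [0,1]; the mode is at 0.
Mean = 1/(1+19) = 0.050.

maximum a posteriori estimate = 0.000, posterior mean = 0.050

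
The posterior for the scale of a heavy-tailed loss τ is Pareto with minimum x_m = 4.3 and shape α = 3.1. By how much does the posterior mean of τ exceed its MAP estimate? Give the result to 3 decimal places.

The Pareto density is strictly decreasing on [x_m, ∞), so the mode is x_m = 4.300.
Mean = α·x_m/(α−1) = 3.1·4.3/2.1 = 6.348.
Difference = 6.348 − 4.300 = 2.048.
The mean is pulled above the mode by the posterior's right skew.

2.048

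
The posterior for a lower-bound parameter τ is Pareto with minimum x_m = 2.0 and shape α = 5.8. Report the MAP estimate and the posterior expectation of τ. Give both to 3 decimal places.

MAP: 2.000. Posterior mean: 2.417.

The Pareto density is strictly decreasing on [x_m, ∞), so the mode is x_m = 2.000.
Mean = α·x_m/(α−1) = 5.8·2.0/4.8 = 2.417.
The mean is pulled above the mode by the posterior's right skew.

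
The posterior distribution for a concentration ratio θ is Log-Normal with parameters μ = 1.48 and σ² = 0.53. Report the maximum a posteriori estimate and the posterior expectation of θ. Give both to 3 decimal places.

Mode = exp(μ − σ²) = exp(0.95) = 2.586.
Mean = exp(μ + σ²/2) = exp(1.745) = 5.726.
Right-skewed posterior ⇒ mode < mean.

MAP = 2.586, posterior mean = 5.726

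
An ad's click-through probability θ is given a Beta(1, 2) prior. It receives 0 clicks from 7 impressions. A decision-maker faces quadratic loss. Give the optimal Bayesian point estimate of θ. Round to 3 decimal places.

0.100

Posterior: Beta(1+0, 2+7) = Beta(1, 9).
Since α = 1 ≤ 1 and β > 1, the Beta density is monotone decreasing on [0,1]; the mode is at 0.
Mean = 1/(1+9) = 0.100.
Quadratic loss ⇒ the optimal estimator is the posterior mean.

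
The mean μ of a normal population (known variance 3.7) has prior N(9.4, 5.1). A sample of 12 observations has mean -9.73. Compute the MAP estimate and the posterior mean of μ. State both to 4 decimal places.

Posterior for μ is Normal. Precision-weighted mean: (1/5.1·9.4 + 12/3.7·-9.73) / (1/5.1 + 12/3.7) = -8.6394.
A Normal posterior is symmetric, so mode = mean.

MAP = -8.6394; posterior mean = -8.6394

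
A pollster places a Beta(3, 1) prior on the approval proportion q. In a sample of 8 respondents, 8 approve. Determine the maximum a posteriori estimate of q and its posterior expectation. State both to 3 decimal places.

Posterior: Beta(3+8, 1+0) = Beta(11, 1).
Since β = 1 ≤ 1 and α > 1, the Beta density is monotone increasing on [0,1]; the mode is at 1.
Mean = 11/(11+1) = 0.917.

q_MAP = 1.000, E[q|data] = 0.917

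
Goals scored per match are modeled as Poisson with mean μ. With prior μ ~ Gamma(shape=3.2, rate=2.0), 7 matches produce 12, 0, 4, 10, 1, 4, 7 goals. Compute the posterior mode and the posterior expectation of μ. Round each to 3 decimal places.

Σ counts = 38. Posterior: Gamma(shape = 3.2+38 = 41.2, rate = 2.0+7 = 9.0).
Mode = (α−1)/β = 40.2/9.0 = 4.467.
Mean = α/β = 41.2/9.0 = 4.578.

MAP = 4.467, posterior mean = 4.578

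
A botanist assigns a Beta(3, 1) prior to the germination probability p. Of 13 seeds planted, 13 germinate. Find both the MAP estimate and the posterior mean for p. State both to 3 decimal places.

MAP = 1.000; posterior mean = 0.941

Posterior: Beta(3+13, 1+0) = Beta(16, 1).
Since β = 1 ≤ 1 and α > 1, the Beta density is monotone increasing on [0,1]; the mode is at 1.
Mean = 16/(16+1) = 0.941.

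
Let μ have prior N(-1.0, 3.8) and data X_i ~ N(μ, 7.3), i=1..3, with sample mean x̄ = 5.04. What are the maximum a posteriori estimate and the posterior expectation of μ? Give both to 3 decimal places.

maximum a posteriori estimate = 2.682, posterior expectation = 2.682

Posterior for μ is Normal. Precision-weighted mean: (1/3.8·-1.0 + 3/7.3·5.04) / (1/3.8 + 3/7.3) = 2.682.
A Normal posterior is symmetric, so mode = mean.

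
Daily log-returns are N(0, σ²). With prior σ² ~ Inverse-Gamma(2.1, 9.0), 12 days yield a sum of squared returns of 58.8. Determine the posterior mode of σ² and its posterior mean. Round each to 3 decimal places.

Posterior: Inverse-Gamma(shape = 2.1+12/2 = 8.1, scale = 9.0+58.8/2 = 38.4).
Mode = β/(α+1) = 38.4/9.1 = 4.220.
Mean = β/(α−1) = 38.4/7.1 = 5.408.

σ²_MAP = 4.220, E[σ²|data] = 5.408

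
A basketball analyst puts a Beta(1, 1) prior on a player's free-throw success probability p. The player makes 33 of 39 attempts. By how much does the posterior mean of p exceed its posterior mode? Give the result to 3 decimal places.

Posterior: Beta(1+33, 1+6) = Beta(34, 7).
Mode = (34−1)/(34+7−2) = 33/39 = 0.846.
Mean = 34/(34+7) = 34/41 = 0.829.
Difference = 0.829 − 0.846 = -0.017.

-0.017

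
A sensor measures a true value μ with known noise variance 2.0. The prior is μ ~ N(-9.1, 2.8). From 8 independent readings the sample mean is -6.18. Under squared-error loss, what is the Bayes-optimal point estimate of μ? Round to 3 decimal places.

Posterior for μ is Normal. Precision-weighted mean: (1/2.8·-9.1 + 8/2.0·-6.18) / (1/2.8 + 8/2.0) = -6.419.
A Normal posterior is symmetric, so mode = mean.
Squared-error loss ⇒ the optimal estimator is the posterior mean.

-6.419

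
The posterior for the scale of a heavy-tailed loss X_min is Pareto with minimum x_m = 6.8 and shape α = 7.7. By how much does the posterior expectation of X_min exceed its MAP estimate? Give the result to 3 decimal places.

The Pareto density is strictly decreasing on [x_m, ∞), so the mode is x_m = 6.800.
Mean = α·x_m/(α−1) = 7.7·6.8/6.7 = 7.815.
Difference = 7.815 − 6.800 = 1.015.

1.015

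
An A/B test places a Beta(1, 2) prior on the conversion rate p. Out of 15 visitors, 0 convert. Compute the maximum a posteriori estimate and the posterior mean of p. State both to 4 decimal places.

Posterior: Beta(1+0, 2+15) = Beta(1, 17).
Since α = 1 ≤ 1 and β > 1, the Beta density is monotone decreasing on [0,1]; the mode is at 0.
Mean = 1/(1+17) = 0.0556.
Mean > mode: the posterior has a right tail.

MAP: 0.0000. Posterior mean: 0.0556.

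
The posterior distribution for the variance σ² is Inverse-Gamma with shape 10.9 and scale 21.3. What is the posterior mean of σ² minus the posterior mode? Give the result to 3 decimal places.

Mode = β/(α+1) = 21.3/11.9 = 1.790.
Mean = β/(α−1) = 21.3/9.9 = 2.152.
Difference = 2.152 − 1.790 = 0.362.
The mean is pulled above the mode by the posterior's right skew.

0.362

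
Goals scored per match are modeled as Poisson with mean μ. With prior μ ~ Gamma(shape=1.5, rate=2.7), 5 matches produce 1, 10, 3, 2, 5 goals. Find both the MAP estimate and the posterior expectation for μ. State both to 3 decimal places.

MAP estimate = 2.792, posterior expectation = 2.922

Σ counts = 21. Posterior: Gamma(shape = 1.5+21 = 22.5, rate = 2.7+5 = 7.7).
Mode = (α−1)/β = 21.5/7.7 = 2.792.
Mean = α/β = 22.5/7.7 = 2.922.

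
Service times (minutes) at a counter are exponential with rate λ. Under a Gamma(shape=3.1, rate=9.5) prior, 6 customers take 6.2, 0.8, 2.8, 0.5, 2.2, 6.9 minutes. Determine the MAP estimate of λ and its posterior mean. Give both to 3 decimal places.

Σ times = 19.4. Posterior: Gamma(shape = 3.1+6 = 9.1, rate = 9.5+19.4 = 28.9).
Mode = (α−1)/β = 8.1/28.9 = 0.280.
Mean = α/β = 9.1/28.9 = 0.315.

λ_MAP = 0.280, E[λ|data] = 0.315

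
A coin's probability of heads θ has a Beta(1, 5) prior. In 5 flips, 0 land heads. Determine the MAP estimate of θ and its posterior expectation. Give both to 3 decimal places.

MAP = 0.000; posterior mean = 0.091

Posterior: Beta(1+0, 5+5) = Beta(1, 10).
Since α = 1 ≤ 1 and β > 1, the Beta density is monotone decreasing on [0,1]; the mode is at 0.
Mean = 1/(1+10) = 0.091.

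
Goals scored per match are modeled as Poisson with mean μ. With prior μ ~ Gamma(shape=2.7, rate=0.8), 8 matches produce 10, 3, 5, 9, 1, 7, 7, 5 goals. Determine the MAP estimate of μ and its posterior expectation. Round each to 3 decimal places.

μ_MAP = 5.534, E[μ|data] = 5.648

Σ counts = 47. Posterior: Gamma(shape = 2.7+47 = 49.7, rate = 0.8+8 = 8.8).
Mode = (α−1)/β = 48.7/8.8 = 5.534.
Mean = α/β = 49.7/8.8 = 5.648.
Right-skewed posterior ⇒ mode < mean.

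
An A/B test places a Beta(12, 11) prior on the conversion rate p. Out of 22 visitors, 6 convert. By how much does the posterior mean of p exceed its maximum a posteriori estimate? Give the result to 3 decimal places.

Posterior: Beta(12+6, 11+16) = Beta(18, 27).
Mode = (18−1)/(18+27−2) = 17/43 = 0.395.
Mean = 18/(18+27) = 18/45 = 0.400.
Difference = 0.400 − 0.395 = 0.005.

0.005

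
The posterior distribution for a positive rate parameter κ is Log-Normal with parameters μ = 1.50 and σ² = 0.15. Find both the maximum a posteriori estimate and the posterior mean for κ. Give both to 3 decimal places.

Mode = exp(μ − σ²) = exp(1.35) = 3.857.
Mean = exp(μ + σ²/2) = exp(1.575) = 4.831.

MAP: 3.857. Posterior mean: 4.831.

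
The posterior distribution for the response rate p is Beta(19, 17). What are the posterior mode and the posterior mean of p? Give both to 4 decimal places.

p_MAP = 0.5294, E[p|data] = 0.5278

Mode = (19−1)/(19+17−2) = 18/34 = 0.5294.
Mean = 19/(19+17) = 19/36 = 0.5278.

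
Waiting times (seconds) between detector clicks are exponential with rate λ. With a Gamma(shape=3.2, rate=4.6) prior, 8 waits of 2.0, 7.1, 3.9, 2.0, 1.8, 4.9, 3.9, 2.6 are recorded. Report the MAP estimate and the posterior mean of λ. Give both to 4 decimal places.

λ_MAP = 0.3110, E[λ|data] = 0.3415

Σ times = 28.2. Posterior: Gamma(shape = 3.2+8 = 11.2, rate = 4.6+28.2 = 32.8).
Mode = (α−1)/β = 10.2/32.8 = 0.3110.
Mean = α/β = 11.2/32.8 = 0.3415.
The mean is pulled above the mode by the posterior's right skew.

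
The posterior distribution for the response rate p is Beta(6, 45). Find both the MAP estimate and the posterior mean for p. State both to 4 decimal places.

Mode = (6−1)/(6+45−2) = 5/49 = 0.1020.
Mean = 6/(6+45) = 6/51 = 0.1176.
The posterior is right-skewed, so the mean exceeds the mode.

MAP = 0.1020; posterior mean = 0.1176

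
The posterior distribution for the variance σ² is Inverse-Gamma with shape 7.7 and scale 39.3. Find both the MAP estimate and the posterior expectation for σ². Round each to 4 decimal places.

MAP estimate = 4.5172, posterior expectation = 5.8657

Mode = β/(α+1) = 39.3/8.7 = 4.5172.
Mean = β/(α−1) = 39.3/6.7 = 5.8657.
The posterior is right-skewed, so the mean exceeds the mode.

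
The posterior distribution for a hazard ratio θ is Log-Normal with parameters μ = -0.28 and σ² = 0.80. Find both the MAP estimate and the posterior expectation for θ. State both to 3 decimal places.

Mode = exp(μ − σ²) = exp(-1.08) = 0.340.
Mean = exp(μ + σ²/2) = exp(0.120) = 1.127.
Mean > mode: the posterior has a right tail.

MAP: 0.340. Posterior mean: 1.127.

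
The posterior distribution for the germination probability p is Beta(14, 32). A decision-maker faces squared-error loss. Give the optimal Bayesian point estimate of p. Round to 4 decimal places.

Mode = (14−1)/(14+32−2) = 13/44 = 0.2955.
Mean = 14/(14+32) = 14/46 = 0.3043.
Squared-error loss ⇒ the optimal estimator is the posterior mean.

0.3043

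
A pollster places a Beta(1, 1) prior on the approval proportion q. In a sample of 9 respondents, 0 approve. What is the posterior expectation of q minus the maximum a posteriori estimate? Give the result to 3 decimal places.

0.091

Posterior: Beta(1+0, 1+9) = Beta(1, 10).
Since α = 1 ≤ 1 and β > 1, the Beta density is monotone decreasing on [0,1]; the mode is at 0.
Mean = 1/(1+10) = 0.091.
Difference = 0.091 − 0.000 = 0.091.
The mean is pulled above the mode by the posterior's right skew.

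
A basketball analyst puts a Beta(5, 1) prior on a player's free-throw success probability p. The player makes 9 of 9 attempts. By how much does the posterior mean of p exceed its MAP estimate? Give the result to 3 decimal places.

Posterior: Beta(5+9, 1+0) = Beta(14, 1).
Since β = 1 ≤ 1 and α > 1, the Beta density is monotone increasing on [0,1]; the mode is at 1.
Mean = 14/(14+1) = 0.933.
Difference = 0.933 − 1.000 = -0.067.

-0.067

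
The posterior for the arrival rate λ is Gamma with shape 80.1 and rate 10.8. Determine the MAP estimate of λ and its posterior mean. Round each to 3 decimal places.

Mode = (α−1)/β = 79.1/10.8 = 7.324.
Mean = α/β = 80.1/10.8 = 7.417.
Mean > mode: the posterior has a right tail.

MAP estimate = 7.324, posterior mean = 7.417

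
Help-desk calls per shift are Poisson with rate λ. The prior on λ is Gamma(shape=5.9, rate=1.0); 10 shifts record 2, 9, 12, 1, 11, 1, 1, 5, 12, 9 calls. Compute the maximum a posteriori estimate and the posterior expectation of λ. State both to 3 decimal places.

Σ counts = 63. Posterior: Gamma(shape = 5.9+63 = 68.9, rate = 1.0+10 = 11.0).
Mode = (α−1)/β = 67.9/11.0 = 6.173.
Mean = α/β = 68.9/11.0 = 6.264.
The mean is pulled above the mode by the posterior's right skew.

MAP: 6.173. Posterior mean: 6.264.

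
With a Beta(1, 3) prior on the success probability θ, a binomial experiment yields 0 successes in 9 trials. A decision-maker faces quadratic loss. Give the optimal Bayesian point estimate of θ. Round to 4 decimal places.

Posterior: Beta(1+0, 3+9) = Beta(1, 12).
Since α = 1 ≤ 1 and β > 1, the Beta density is monotone decreasing on [0,1]; the mode is at 0.
Mean = 1/(1+12) = 0.0769.
Quadratic loss ⇒ the optimal estimator is the posterior mean.

0.0769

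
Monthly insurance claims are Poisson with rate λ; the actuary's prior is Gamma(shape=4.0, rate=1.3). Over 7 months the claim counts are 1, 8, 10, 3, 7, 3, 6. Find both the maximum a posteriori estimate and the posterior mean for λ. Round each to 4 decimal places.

MAP = 4.9398; posterior mean = 5.0602

Σ counts = 38. Posterior: Gamma(shape = 4.0+38 = 42.0, rate = 1.3+7 = 8.3).
Mode = (α−1)/β = 41.0/8.3 = 4.9398.
Mean = α/β = 42.0/8.3 = 5.0602.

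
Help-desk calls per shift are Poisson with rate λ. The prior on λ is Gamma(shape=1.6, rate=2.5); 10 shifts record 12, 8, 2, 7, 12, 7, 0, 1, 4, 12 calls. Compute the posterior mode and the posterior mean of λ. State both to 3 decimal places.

MAP = 5.248, posterior mean = 5.328

Σ counts = 65. Posterior: Gamma(shape = 1.6+65 = 66.6, rate = 2.5+10 = 12.5).
Mode = (α−1)/β = 65.6/12.5 = 5.248.
Mean = α/β = 66.6/12.5 = 5.328.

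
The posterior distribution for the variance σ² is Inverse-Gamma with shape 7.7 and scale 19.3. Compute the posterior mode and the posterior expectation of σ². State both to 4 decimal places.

Mode = β/(α+1) = 19.3/8.7 = 2.2184.
Mean = β/(α−1) = 19.3/6.7 = 2.8806.
Mean > mode: the posterior has a right tail.

MAP = 2.2184; posterior mean = 2.8806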